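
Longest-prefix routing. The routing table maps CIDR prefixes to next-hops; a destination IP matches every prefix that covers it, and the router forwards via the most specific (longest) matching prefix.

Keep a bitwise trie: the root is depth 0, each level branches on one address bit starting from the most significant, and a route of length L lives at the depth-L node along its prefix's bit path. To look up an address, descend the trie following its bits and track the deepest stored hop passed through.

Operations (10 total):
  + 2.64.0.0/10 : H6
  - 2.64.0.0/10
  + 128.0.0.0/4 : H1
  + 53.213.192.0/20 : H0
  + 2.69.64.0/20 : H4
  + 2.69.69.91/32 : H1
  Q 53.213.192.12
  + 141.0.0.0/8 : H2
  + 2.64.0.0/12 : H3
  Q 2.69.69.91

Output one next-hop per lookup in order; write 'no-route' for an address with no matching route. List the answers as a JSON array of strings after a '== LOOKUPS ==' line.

Apply in order:
  add 2.64.0.0/10 -> H6 at depth 10
  - 2.64.0.0/10 clear@10
  add 128.0.0.0/4 -> H1 at depth 4
  add 53.213.192.0/20 -> H0 at depth 20
  add 2.69.64.0/20 -> H4 at depth 20
  add 2.69.69.91/32 -> H1 at depth 32
  lookup 53.213.192.12: bits 00110101110101011100 walk d0:-→d1:-→d2:-→d3:-→d4:-→d5:-→d6:-→d7:-→d8:-→d9:-→d10:-→d11:-→d12:-→d13:-→d14:-→d15:-→d16:-→d17:-→d18:-→d19:-→d20:H0 -> H0
  add 141.0.0.0/8 -> H2 at depth 8
  add 2.64.0.0/12 -> H3 at depth 12
  lookup 2.69.69.91: bits 00000010010001010100010101011011 walk d0:-→d1:-→d2:-→d3:-→d4:-→d5:-→d6:-→d7:-→d8:-→d9:-→d10:-→d11:-→d12:H3→d13:-→d14:-→d15:-→d16:-→d17:-→d18:-→d19:-→d20:H4→d21:-→d22:-→d23:-→d24:-→d25:-→d26:-→d27:-→d28:-→d29:-→d30:-→d31:-→d32:H1 -> H1

== LOOKUPS ==
["H0","H1"]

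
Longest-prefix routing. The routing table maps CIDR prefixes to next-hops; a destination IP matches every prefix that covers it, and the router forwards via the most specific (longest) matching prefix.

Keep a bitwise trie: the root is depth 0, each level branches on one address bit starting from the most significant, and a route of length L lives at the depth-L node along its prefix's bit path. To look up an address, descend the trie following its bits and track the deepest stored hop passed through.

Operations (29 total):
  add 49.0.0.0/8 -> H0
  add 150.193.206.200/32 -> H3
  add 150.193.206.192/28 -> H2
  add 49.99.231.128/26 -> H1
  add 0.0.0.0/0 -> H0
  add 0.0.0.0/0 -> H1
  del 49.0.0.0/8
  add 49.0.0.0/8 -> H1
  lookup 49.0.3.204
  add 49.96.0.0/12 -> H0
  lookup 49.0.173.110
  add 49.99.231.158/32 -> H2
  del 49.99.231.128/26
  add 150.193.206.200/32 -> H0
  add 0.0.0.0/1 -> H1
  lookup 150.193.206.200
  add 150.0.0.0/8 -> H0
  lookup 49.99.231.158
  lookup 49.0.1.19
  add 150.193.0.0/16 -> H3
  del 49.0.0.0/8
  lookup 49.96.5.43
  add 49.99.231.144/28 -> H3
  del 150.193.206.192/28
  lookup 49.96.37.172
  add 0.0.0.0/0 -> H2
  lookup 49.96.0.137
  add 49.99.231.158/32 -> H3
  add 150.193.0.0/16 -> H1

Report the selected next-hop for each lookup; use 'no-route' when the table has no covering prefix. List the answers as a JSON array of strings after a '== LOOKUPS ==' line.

Apply in order:
  + 49.0.0.0/8 (H0) depth=8
  + 150.193.206.200/32 (H3) depth=32
  + 150.193.206.192/28 (H2) depth=28
  + 49.99.231.128/26 (H1) depth=26
  + 0.0.0.0/0 (H0) depth=0
  + 0.0.0.0/0 (H1) depth=0
  - 49.0.0.0/8 clear@8
  + 49.0.0.0/8 (H1) depth=8
  ? 49.0.3.204  path d0:H1→d1:-→d2:-→d3:-→d4:-→d5:-→d6:-→d7:-→d8:H1→d9:-  best=H1
  + 49.96.0.0/12 (H0) depth=12
  ? 49.0.173.110  path d0:H1→d1:-→d2:-→d3:-→d4:-→d5:-→d6:-→d7:-→d8:H1→d9:-  best=H1
  + 49.99.231.158/32 (H2) depth=32
  - 49.99.231.128/26 clear@26
  + 150.193.206.200/32 (H0) depth=32
  + 0.0.0.0/1 (H1) depth=1
  ? 150.193.206.200  path d0:H1→d1:-→d2:-→d3:-→d4:-→d5:-→d6:-→d7:-→d8:-→d9:-→d10:-→d11:-→d12:-→d13:-→d14:-→d15:-→d16:-→d17:-→d18:-→d19:-→d20:-→d21:-→d22:-→d23:-→d24:-→d25:-→d26:-→d27:-→d28:H2→d29:-→d30:-→d31:-→d32:H0  best=H0
  + 150.0.0.0/8 (H0) depth=8
  ? 49.99.231.158  path d0:H1→d1:H1→d2:-→d3:-→d4:-→d5:-→d6:-→d7:-→d8:H1→d9:-→d10:-→d11:-→d12:H0→d13:-→d14:-→d15:-→d16:-→d17:-→d18:-→d19:-→d20:-→d21:-→d22:-→d23:-→d24:-→d25:-→d26:-→d27:-→d28:-→d29:-→d30:-→d31:-→d32:H2  best=H2
  ? 49.0.1.19  path d0:H1→d1:H1→d2:-→d3:-→d4:-→d5:-→d6:-→d7:-→d8:H1→d9:-  best=H1
  + 150.193.0.0/16 (H3) depth=16
  - 49.0.0.0/8 clear@8
  ? 49.96.5.43  path d0:H1→d1:H1→d2:-→d3:-→d4:-→d5:-→d6:-→d7:-→d8:-→d9:-→d10:-→d11:-→d12:H0→d13:-→d14:-  best=H0
  + 49.99.231.144/28 (H3) depth=28
  - 150.193.206.192/28 clear@28
  ? 49.96.37.172  path d0:H1→d1:H1→d2:-→d3:-→d4:-→d5:-→d6:-→d7:-→d8:-→d9:-→d10:-→d11:-→d12:H0→d13:-→d14:-  best=H0
  + 0.0.0.0/0 (H2) depth=0
  ? 49.96.0.137  path d0:H2→d1:H1→d2:-→d3:-→d4:-→d5:-→d6:-→d7:-→d8:-→d9:-→d10:-→d11:-→d12:H0→d13:-→d14:-  best=H0
  + 49.99.231.158/32 (H3) depth=32
  + 150.193.0.0/16 (H1) depth=16

== LOOKUPS ==
["H1","H1","H0","H2","H1","H0","H0","H0"]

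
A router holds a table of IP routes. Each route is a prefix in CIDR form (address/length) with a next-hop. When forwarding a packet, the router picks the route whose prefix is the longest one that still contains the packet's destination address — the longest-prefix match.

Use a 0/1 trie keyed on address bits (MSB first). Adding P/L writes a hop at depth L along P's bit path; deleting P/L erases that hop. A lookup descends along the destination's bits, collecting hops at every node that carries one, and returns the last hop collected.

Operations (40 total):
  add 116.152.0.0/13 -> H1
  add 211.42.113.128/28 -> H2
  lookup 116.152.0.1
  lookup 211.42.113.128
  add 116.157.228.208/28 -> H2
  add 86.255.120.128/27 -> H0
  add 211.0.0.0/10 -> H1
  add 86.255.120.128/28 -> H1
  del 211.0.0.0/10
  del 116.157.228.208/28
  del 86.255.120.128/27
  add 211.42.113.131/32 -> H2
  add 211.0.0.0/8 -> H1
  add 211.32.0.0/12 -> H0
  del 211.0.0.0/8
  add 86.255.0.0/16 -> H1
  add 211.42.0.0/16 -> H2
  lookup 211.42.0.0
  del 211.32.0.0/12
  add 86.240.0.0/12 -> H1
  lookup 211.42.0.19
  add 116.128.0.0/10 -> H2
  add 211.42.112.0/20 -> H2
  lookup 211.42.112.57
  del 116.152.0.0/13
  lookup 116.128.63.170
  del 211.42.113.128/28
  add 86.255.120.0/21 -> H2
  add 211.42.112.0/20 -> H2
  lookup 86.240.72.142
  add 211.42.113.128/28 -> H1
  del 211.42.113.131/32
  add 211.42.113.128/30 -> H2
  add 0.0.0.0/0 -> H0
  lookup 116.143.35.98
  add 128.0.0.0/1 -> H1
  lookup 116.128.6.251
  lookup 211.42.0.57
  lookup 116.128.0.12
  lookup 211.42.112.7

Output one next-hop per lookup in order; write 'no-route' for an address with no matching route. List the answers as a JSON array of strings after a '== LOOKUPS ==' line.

Process each operation:
  + 116.152.0.0/13 (H1) depth=13
  + 211.42.113.128/28 (H2) depth=28
  lookup 116.152.0.1: bits 0111010010011 walk d0:-→d1:-→d2:-→d3:-→d4:-→d5:-→d6:-→d7:-→d8:-→d9:-→d10:-→d11:-→d12:-→d13:H1 -> H1
  lookup 211.42.113.128: bits 1101001100101010011100011000 walk d0:-→d1:-→d2:-→d3:-→d4:-→d5:-→d6:-→d7:-→d8:-→d9:-→d10:-→d11:-→d12:-→d13:-→d14:-→d15:-→d16:-→d17:-→d18:-→d19:-→d20:-→d21:-→d22:-→d23:-→d24:-→d25:-→d26:-→d27:-→d28:H2 -> H2
  + 116.157.228.208/28 (H2) depth=28
  + 86.255.120.128/27 (H0) depth=27
  + 211.0.0.0/10 (H1) depth=10
  + 86.255.120.128/28 (H1) depth=28
  - 211.0.0.0/10 clear@10
  - 116.157.228.208/28 clear@28
  - 86.255.120.128/27 clear@27
  + 211.42.113.131/32 (H2) depth=32
  + 211.0.0.0/8 (H1) depth=8
  + 211.32.0.0/12 (H0) depth=12
  - 211.0.0.0/8 clear@8
  + 86.255.0.0/16 (H1) depth=16
  + 211.42.0.0/16 (H2) depth=16
  lookup 211.42.0.0: bits 11010011001010100 walk d0:-→d1:-→d2:-→d3:-→d4:-→d5:-→d6:-→d7:-→d8:-→d9:-→d10:-→d11:-→d12:H0→d13:-→d14:-→d15:-→d16:H2→d17:- -> H2
  - 211.32.0.0/12 clear@12
  + 86.240.0.0/12 (H1) depth=12
  lookup 211.42.0.19: bits 11010011001010100 walk d0:-→d1:-→d2:-→d3:-→d4:-→d5:-→d6:-→d7:-→d8:-→d9:-→d10:-→d11:-→d12:-→d13:-→d14:-→d15:-→d16:H2→d17:- -> H2
  + 116.128.0.0/10 (H2) depth=10
  + 211.42.112.0/20 (H2) depth=20
  lookup 211.42.112.57: bits 11010011001010100111000 walk d0:-→d1:-→d2:-→d3:-→d4:-→d5:-→d6:-→d7:-→d8:-→d9:-→d10:-→d11:-→d12:-→d13:-→d14:-→d15:-→d16:H2→d17:-→d18:-→d19:-→d20:H2→d21:-→d22:-→d23:- -> H2
  - 116.152.0.0/13 clear@13
  lookup 116.128.63.170: bits 01110100100 walk d0:-→d1:-→d2:-→d3:-→d4:-→d5:-→d6:-→d7:-→d8:-→d9:-→d10:H2→d11:- -> H2
  - 211.42.113.128/28 clear@28
  + 86.255.120.0/21 (H2) depth=21
  + 211.42.112.0/20 (H2) depth=20
  lookup 86.240.72.142: bits 010101101111 walk d0:-→d1:-→d2:-→d3:-→d4:-→d5:-→d6:-→d7:-→d8:-→d9:-→d10:-→d11:-→d12:H1 -> H1
  + 211.42.113.128/28 (H1) depth=28
  - 211.42.113.131/32 clear@32
  + 211.42.113.128/30 (H2) depth=30
  + 0.0.0.0/0 (H0) depth=0
  lookup 116.143.35.98: bits 01110100100 walk d0:H0→d1:-→d2:-→d3:-→d4:-→d5:-→d6:-→d7:-→d8:-→d9:-→d10:H2→d11:- -> H2
  + 128.0.0.0/1 (H1) depth=1
  lookup 116.128.6.251: bits 01110100100 walk d0:H0→d1:-→d2:-→d3:-→d4:-→d5:-→d6:-→d7:-→d8:-→d9:-→d10:H2→d11:- -> H2
  lookup 211.42.0.57: bits 11010011001010100 walk d0:H0→d1:H1→d2:-→d3:-→d4:-→d5:-→d6:-→d7:-→d8:-→d9:-→d10:-→d11:-→d12:-→d13:-→d14:-→d15:-→d16:H2→d17:- -> H2
  lookup 116.128.0.12: bits 01110100100 walk d0:H0→d1:-→d2:-→d3:-→d4:-→d5:-→d6:-→d7:-→d8:-→d9:-→d10:H2→d11:- -> H2
  lookup 211.42.112.7: bits 11010011001010100111000 walk d0:H0→d1:H1→d2:-→d3:-→d4:-→d5:-→d6:-→d7:-→d8:-→d9:-→d10:-→d11:-→d12:-→d13:-→d14:-→d15:-→d16:H2→d17:-→d18:-→d19:-→d20:H2→d21:-→d22:-→d23:- -> H2

== LOOKUPS ==
["H1","H2","H2","H2","H2","H2","H1","H2","H2","H2","H2","H2"]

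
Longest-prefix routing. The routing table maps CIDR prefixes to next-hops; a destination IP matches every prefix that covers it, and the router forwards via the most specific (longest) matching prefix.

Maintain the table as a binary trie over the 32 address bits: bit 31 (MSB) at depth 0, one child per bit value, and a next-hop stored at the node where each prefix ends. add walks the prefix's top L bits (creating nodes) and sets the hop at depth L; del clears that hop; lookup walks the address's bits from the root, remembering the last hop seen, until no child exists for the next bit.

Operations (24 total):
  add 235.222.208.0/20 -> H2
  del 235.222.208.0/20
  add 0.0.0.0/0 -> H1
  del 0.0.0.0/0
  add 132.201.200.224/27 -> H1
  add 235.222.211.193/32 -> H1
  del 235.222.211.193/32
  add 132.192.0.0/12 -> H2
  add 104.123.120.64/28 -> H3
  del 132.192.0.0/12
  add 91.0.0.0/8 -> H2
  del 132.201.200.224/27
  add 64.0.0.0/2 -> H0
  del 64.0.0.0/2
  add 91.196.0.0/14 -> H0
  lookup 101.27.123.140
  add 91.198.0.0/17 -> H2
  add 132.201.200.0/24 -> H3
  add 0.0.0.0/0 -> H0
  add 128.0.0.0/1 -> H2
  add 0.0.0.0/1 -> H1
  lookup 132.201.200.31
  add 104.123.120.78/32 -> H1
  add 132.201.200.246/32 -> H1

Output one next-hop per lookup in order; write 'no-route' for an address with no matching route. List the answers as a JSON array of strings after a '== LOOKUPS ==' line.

Trace:
  add 235.222.208.0/20 -> H2 at depth 20
  - 235.222.208.0/20 clear@20
  add 0.0.0.0/0 -> H1 at depth 0
  - 0.0.0.0/0 clear@0
  add 132.201.200.224/27 -> H1 at depth 27
  add 235.222.211.193/32 -> H1 at depth 32
  - 235.222.211.193/32 clear@32
  add 132.192.0.0/12 -> H2 at depth 12
  add 104.123.120.64/28 -> H3 at depth 28
  - 132.192.0.0/12 clear@12
  add 91.0.0.0/8 -> H2 at depth 8
  - 132.201.200.224/27 clear@27
  add 64.0.0.0/2 -> H0 at depth 2
  - 64.0.0.0/2 clear@2
  add 91.196.0.0/14 -> H0 at depth 14
  lookup 101.27.123.140: bits 0110 walk d0:-→d1:-→d2:-→d3:-→d4:- -> no-route
  add 91.198.0.0/17 -> H2 at depth 17
  add 132.201.200.0/24 -> H3 at depth 24
  add 0.0.0.0/0 -> H0 at depth 0
  add 128.0.0.0/1 -> H2 at depth 1
  add 0.0.0.0/1 -> H1 at depth 1
  lookup 132.201.200.31: bits 100001001100100111001000 walk d0:H0→d1:H2→d2:-→d3:-→d4:-→d5:-→d6:-→d7:-→d8:-→d9:-→d10:-→d11:-→d12:-→d13:-→d14:-→d15:-→d16:-→d17:-→d18:-→d19:-→d20:-→d21:-→d22:-→d23:-→d24:H3 -> H3
  add 104.123.120.78/32 -> H1 at depth 32
  add 132.201.200.246/32 -> H1 at depth 32

== LOOKUPS ==
["no-route","H3"]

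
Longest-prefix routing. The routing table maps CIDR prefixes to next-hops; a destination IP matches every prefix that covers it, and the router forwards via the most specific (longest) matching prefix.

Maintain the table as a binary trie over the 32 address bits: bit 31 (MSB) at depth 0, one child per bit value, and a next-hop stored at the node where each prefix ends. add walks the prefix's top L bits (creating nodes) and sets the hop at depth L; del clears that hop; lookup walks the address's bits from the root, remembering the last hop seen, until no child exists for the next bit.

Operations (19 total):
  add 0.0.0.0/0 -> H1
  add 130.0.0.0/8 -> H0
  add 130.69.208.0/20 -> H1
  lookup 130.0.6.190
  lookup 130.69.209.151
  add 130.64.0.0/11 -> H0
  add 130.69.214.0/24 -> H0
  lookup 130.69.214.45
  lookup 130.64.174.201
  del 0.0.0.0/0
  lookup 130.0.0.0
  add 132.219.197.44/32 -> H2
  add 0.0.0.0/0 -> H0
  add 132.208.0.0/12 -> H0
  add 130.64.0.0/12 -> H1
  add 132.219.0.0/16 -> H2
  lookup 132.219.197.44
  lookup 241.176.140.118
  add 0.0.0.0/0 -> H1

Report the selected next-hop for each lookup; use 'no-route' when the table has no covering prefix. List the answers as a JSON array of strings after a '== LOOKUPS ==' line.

Process each operation:
  + 0.0.0.0/0 (H1) depth=0
  + 130.0.0.0/8 (H0) depth=8
  + 130.69.208.0/20 (H1) depth=20
  Q 130.0.6.190: descend 100000100 ; hops seen [H1,H0] ; pick H0
  Q 130.69.209.151: descend 10000010010001011101 ; hops seen [H1,H0,H1] ; pick H1
  + 130.64.0.0/11 (H0) depth=11
  + 130.69.214.0/24 (H0) depth=24
  Q 130.69.214.45: descend 100000100100010111010110 ; hops seen [H1,H0,H0,H1,H0] ; pick H0
  Q 130.64.174.201: descend 1000001001000 ; hops seen [H1,H0,H0] ; pick H0
  - 0.0.0.0/0 clear@0
  Q 130.0.0.0: descend 100000100 ; hops seen [H0] ; pick H0
  + 132.219.197.44/32 (H2) depth=32
  + 0.0.0.0/0 (H0) depth=0
  + 132.208.0.0/12 (H0) depth=12
  + 130.64.0.0/12 (H1) depth=12
  + 132.219.0.0/16 (H2) depth=16
  Q 132.219.197.44: descend 10000100110110111100010100101100 ; hops seen [H0,H0,H2,H2] ; pick H2
  Q 241.176.140.118: descend 1 ; hops seen [H0] ; pick H0
  + 0.0.0.0/0 (H1) depth=0

== LOOKUPS ==
["H0","H1","H0","H0","H0","H2","H0"]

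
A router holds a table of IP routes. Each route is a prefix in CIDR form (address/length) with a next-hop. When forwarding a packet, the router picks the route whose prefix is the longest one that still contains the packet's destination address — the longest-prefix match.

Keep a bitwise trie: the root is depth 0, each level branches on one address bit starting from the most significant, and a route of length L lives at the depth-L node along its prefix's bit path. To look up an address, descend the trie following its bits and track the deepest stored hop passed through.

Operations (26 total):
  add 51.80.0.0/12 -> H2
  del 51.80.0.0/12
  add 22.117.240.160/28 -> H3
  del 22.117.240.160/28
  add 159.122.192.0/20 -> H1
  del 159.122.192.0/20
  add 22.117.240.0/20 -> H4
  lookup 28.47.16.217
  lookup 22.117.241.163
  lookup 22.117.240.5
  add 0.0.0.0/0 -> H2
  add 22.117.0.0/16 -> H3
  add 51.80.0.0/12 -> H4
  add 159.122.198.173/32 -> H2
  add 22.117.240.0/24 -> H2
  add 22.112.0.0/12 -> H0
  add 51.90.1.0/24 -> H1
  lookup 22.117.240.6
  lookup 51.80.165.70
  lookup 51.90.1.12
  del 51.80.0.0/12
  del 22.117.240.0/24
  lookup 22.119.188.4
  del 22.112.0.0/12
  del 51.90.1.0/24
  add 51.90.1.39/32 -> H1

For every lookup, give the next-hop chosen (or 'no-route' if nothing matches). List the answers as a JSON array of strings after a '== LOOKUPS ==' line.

Trace:
  + 51.80.0.0/12 (H2) depth=12
  - 51.80.0.0/12 clear@12
  + 22.117.240.160/28 (H3) depth=28
  - 22.117.240.160/28 clear@28
  + 159.122.192.0/20 (H1) depth=20
  - 159.122.192.0/20 clear@20
  + 22.117.240.0/20 (H4) depth=20
  Q 28.47.16.217: descend 0001 ; hops seen [∅] ; pick no-route
  Q 22.117.241.163: descend 00010110011101011111000 ; hops seen [H4] ; pick H4
  Q 22.117.240.5: descend 000101100111010111110000 ; hops seen [H4] ; pick H4
  + 0.0.0.0/0 (H2) depth=0
  + 22.117.0.0/16 (H3) depth=16
  + 51.80.0.0/12 (H4) depth=12
  + 159.122.198.173/32 (H2) depth=32
  + 22.117.240.0/24 (H2) depth=24
  + 22.112.0.0/12 (H0) depth=12
  + 51.90.1.0/24 (H1) depth=24
  Q 22.117.240.6: descend 000101100111010111110000 ; hops seen [H2,H0,H3,H4,H2] ; pick H2
  Q 51.80.165.70: descend 001100110101 ; hops seen [H2,H4] ; pick H4
  Q 51.90.1.12: descend 001100110101101000000001 ; hops seen [H2,H4,H1] ; pick H1
  - 51.80.0.0/12 clear@12
  - 22.117.240.0/24 clear@24
  Q 22.119.188.4: descend 00010110011101 ; hops seen [H2,H0] ; pick H0
  - 22.112.0.0/12 clear@12
  - 51.90.1.0/24 clear@24
  + 51.90.1.39/32 (H1) depth=32

== LOOKUPS ==
["no-route","H4","H4","H2","H4","H1","H0"]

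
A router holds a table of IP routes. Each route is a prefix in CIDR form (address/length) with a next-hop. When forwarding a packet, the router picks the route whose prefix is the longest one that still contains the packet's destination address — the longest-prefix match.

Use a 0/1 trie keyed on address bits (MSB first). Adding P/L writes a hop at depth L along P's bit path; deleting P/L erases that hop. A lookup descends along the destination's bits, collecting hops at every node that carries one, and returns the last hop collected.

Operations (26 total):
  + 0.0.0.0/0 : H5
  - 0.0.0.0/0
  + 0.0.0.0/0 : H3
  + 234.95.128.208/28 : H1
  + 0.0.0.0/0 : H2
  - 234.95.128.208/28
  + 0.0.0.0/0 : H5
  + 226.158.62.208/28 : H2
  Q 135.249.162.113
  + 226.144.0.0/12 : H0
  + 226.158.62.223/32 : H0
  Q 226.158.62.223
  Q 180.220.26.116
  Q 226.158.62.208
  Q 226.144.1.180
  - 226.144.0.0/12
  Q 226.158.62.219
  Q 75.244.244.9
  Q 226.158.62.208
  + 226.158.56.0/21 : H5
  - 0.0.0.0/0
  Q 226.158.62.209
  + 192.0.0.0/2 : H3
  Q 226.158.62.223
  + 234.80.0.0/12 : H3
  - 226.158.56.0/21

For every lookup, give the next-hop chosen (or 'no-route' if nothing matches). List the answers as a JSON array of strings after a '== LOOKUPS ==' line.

Trace:
  add 0.0.0.0/0 -> H5 at depth 0
  del 0.0.0.0/0 (clear depth 0)
  add 0.0.0.0/0 -> H3 at depth 0
  add 234.95.128.208/28 -> H1 at depth 28
  add 0.0.0.0/0 -> H2 at depth 0
  del 234.95.128.208/28 (clear depth 28)
  add 0.0.0.0/0 -> H5 at depth 0
  add 226.158.62.208/28 -> H2 at depth 28
  lookup 135.249.162.113: bits 1 walk d0:H5→d1:- -> H5
  add 226.144.0.0/12 -> H0 at depth 12
  add 226.158.62.223/32 -> H0 at depth 32
  lookup 226.158.62.223: bits 11100010100111100011111011011111 walk d0:H5→d1:-→d2:-→d3:-→d4:-→d5:-→d6:-→d7:-→d8:-→d9:-→d10:-→d11:-→d12:H0→d13:-→d14:-→d15:-→d16:-→d17:-→d18:-→d19:-→d20:-→d21:-→d22:-→d23:-→d24:-→d25:-→d26:-→d27:-→d28:H2→d29:-→d30:-→d31:-→d32:H0 -> H0
  lookup 180.220.26.116: bits 1 walk d0:H5→d1:- -> H5
  lookup 226.158.62.208: bits 1110001010011110001111101101 walk d0:H5→d1:-→d2:-→d3:-→d4:-→d5:-→d6:-→d7:-→d8:-→d9:-→d10:-→d11:-→d12:H0→d13:-→d14:-→d15:-→d16:-→d17:-→d18:-→d19:-→d20:-→d21:-→d22:-→d23:-→d24:-→d25:-→d26:-→d27:-→d28:H2 -> H2
  lookup 226.144.1.180: bits 111000101001 walk d0:H5→d1:-→d2:-→d3:-→d4:-→d5:-→d6:-→d7:-→d8:-→d9:-→d10:-→d11:-→d12:H0 -> H0
  del 226.144.0.0/12 (clear depth 12)
  lookup 226.158.62.219: bits 11100010100111100011111011011 walk d0:H5→d1:-→d2:-→d3:-→d4:-→d5:-→d6:-→d7:-→d8:-→d9:-→d10:-→d11:-→d12:-→d13:-→d14:-→d15:-→d16:-→d17:-→d18:-→d19:-→d20:-→d21:-→d22:-→d23:-→d24:-→d25:-→d26:-→d27:-→d28:H2→d29:- -> H2
  lookup 75.244.244.9: bits ε walk d0:H5 -> H5
  lookup 226.158.62.208: bits 1110001010011110001111101101 walk d0:H5→d1:-→d2:-→d3:-→d4:-→d5:-→d6:-→d7:-→d8:-→d9:-→d10:-→d11:-→d12:-→d13:-→d14:-→d15:-→d16:-→d17:-→d18:-→d19:-→d20:-→d21:-→d22:-→d23:-→d24:-→d25:-→d26:-→d27:-→d28:H2 -> H2
  add 226.158.56.0/21 -> H5 at depth 21
  del 0.0.0.0/0 (clear depth 0)
  lookup 226.158.62.209: bits 1110001010011110001111101101 walk d0:-→d1:-→d2:-→d3:-→d4:-→d5:-→d6:-→d7:-→d8:-→d9:-→d10:-→d11:-→d12:-→d13:-→d14:-→d15:-→d16:-→d17:-→d18:-→d19:-→d20:-→d21:H5→d22:-→d23:-→d24:-→d25:-→d26:-→d27:-→d28:H2 -> H2
  add 192.0.0.0/2 -> H3 at depth 2
  lookup 226.158.62.223: bits 11100010100111100011111011011111 walk d0:-→d1:-→d2:H3→d3:-→d4:-→d5:-→d6:-→d7:-→d8:-→d9:-→d10:-→d11:-→d12:-→d13:-→d14:-→d15:-→d16:-→d17:-→d18:-→d19:-→d20:-→d21:H5→d22:-→d23:-→d24:-→d25:-→d26:-→d27:-→d28:H2→d29:-→d30:-→d31:-→d32:H0 -> H0
  add 234.80.0.0/12 -> H3 at depth 12
  del 226.158.56.0/21 (clear depth 21)

== LOOKUPS ==
["H5","H0","H5","H2","H0","H2","H5","H2","H2","H0"]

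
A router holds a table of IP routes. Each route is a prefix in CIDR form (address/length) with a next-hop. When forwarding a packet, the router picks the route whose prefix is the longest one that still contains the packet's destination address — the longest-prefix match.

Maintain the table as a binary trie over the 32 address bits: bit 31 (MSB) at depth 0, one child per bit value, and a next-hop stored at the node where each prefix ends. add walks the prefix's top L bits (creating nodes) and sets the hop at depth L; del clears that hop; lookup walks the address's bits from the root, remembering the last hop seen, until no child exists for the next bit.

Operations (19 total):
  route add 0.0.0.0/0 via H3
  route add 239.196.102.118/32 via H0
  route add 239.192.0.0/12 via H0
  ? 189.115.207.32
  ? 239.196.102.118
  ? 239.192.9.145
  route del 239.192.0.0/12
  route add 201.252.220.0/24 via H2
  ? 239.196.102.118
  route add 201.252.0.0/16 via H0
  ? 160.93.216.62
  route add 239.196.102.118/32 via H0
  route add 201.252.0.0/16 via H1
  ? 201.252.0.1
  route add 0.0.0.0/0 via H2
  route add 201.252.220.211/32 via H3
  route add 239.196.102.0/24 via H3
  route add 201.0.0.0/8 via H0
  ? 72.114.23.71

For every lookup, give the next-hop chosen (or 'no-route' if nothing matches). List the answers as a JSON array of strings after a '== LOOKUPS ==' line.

Apply in order:
  add 0.0.0.0/0 -> H3 at depth 0
  add 239.196.102.118/32 -> H0 at depth 32
  add 239.192.0.0/12 -> H0 at depth 12
  Q 189.115.207.32: descend 1 ; hops seen [H3] ; pick H3
  Q 239.196.102.118: descend 11101111110001000110011001110110 ; hops seen [H3,H0,H0] ; pick H0
  Q 239.192.9.145: descend 1110111111000 ; hops seen [H3,H0] ; pick H0
  - 239.192.0.0/12 clear@12
  add 201.252.220.0/24 -> H2 at depth 24
  Q 239.196.102.118: descend 11101111110001000110011001110110 ; hops seen [H3,H0] ; pick H0
  add 201.252.0.0/16 -> H0 at depth 16
  Q 160.93.216.62: descend 1 ; hops seen [H3] ; pick H3
  add 239.196.102.118/32 -> H0 at depth 32
  add 201.252.0.0/16 -> H1 at depth 16
  Q 201.252.0.1: descend 1100100111111100 ; hops seen [H3,H1] ; pick H1
  add 0.0.0.0/0 -> H2 at depth 0
  add 201.252.220.211/32 -> H3 at depth 32
  add 239.196.102.0/24 -> H3 at depth 24
  add 201.0.0.0/8 -> H0 at depth 8
  Q 72.114.23.71: descend ε ; hops seen [H2] ; pick H2

== LOOKUPS ==
["H3","H0","H0","H0","H3","H1","H2"]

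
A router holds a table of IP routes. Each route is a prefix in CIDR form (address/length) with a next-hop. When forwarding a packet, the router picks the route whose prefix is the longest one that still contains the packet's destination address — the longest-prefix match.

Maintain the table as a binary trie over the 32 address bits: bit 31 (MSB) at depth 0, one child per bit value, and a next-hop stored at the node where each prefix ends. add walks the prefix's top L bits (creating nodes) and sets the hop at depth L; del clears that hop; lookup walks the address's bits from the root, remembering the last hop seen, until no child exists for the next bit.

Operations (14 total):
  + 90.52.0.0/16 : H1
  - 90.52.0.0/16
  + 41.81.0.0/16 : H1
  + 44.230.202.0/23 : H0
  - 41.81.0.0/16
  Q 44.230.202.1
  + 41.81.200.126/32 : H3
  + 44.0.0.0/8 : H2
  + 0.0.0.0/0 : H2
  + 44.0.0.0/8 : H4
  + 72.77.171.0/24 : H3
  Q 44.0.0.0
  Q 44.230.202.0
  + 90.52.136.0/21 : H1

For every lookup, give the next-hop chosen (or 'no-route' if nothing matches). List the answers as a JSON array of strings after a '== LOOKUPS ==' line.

Trace:
  + 90.52.0.0/16 (H1) depth=16
  del 90.52.0.0/16 (clear depth 16)
  + 41.81.0.0/16 (H1) depth=16
  + 44.230.202.0/23 (H0) depth=23
  del 41.81.0.0/16 (clear depth 16)
  ? 44.230.202.1  path d0:-→d1:-→d2:-→d3:-→d4:-→d5:-→d6:-→d7:-→d8:-→d9:-→d10:-→d11:-→d12:-→d13:-→d14:-→d15:-→d16:-→d17:-→d18:-→d19:-→d20:-→d21:-→d22:-→d23:H0  best=H0
  + 41.81.200.126/32 (H3) depth=32
  + 44.0.0.0/8 (H2) depth=8
  + 0.0.0.0/0 (H2) depth=0
  + 44.0.0.0/8 (H4) depth=8
  + 72.77.171.0/24 (H3) depth=24
  ? 44.0.0.0  path d0:H2→d1:-→d2:-→d3:-→d4:-→d5:-→d6:-→d7:-→d8:H4  best=H4
  ? 44.230.202.0  path d0:H2→d1:-→d2:-→d3:-→d4:-→d5:-→d6:-→d7:-→d8:H4→d9:-→d10:-→d11:-→d12:-→d13:-→d14:-→d15:-→d16:-→d17:-→d18:-→d19:-→d20:-→d21:-→d22:-→d23:H0  best=H0
  + 90.52.136.0/21 (H1) depth=21

== LOOKUPS ==
["H0","H4","H0"]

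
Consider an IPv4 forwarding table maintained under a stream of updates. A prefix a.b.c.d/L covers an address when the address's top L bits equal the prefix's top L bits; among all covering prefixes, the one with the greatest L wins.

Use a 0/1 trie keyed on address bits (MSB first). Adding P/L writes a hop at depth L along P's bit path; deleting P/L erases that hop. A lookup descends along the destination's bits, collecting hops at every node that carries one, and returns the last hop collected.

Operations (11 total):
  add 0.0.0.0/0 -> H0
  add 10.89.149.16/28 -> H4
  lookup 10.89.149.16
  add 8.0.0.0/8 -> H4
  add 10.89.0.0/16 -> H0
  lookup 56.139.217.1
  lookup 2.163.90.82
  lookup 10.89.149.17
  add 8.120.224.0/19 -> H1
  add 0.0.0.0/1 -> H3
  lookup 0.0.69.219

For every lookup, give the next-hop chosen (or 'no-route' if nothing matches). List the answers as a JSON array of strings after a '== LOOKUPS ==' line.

Apply in order:
  add 0.0.0.0/0 -> H0 at depth 0
  add 10.89.149.16/28 -> H4 at depth 28
  lookup 10.89.149.16: bits 0000101001011001100101010001 walk d0:H0→d1:-→d2:-→d3:-→d4:-→d5:-→d6:-→d7:-→d8:-→d9:-→d10:-→d11:-→d12:-→d13:-→d14:-→d15:-→d16:-→d17:-→d18:-→d19:-→d20:-→d21:-→d22:-→d23:-→d24:-→d25:-→d26:-→d27:-→d28:H4 -> H4
  add 8.0.0.0/8 -> H4 at depth 8
  add 10.89.0.0/16 -> H0 at depth 16
  lookup 56.139.217.1: bits 00 walk d0:H0→d1:-→d2:- -> H0
  lookup 2.163.90.82: bits 0000 walk d0:H0→d1:-→d2:-→d3:-→d4:- -> H0
  lookup 10.89.149.17: bits 0000101001011001100101010001 walk d0:H0→d1:-→d2:-→d3:-→d4:-→d5:-→d6:-→d7:-→d8:-→d9:-→d10:-→d11:-→d12:-→d13:-→d14:-→d15:-→d16:H0→d17:-→d18:-→d19:-→d20:-→d21:-→d22:-→d23:-→d24:-→d25:-→d26:-→d27:-→d28:H4 -> H4
  add 8.120.224.0/19 -> H1 at depth 19
  add 0.0.0.0/1 -> H3 at depth 1
  lookup 0.0.69.219: bits 0000 walk d0:H0→d1:H3→d2:-→d3:-→d4:- -> H3

== LOOKUPS ==
["H4","H0","H0","H4","H3"]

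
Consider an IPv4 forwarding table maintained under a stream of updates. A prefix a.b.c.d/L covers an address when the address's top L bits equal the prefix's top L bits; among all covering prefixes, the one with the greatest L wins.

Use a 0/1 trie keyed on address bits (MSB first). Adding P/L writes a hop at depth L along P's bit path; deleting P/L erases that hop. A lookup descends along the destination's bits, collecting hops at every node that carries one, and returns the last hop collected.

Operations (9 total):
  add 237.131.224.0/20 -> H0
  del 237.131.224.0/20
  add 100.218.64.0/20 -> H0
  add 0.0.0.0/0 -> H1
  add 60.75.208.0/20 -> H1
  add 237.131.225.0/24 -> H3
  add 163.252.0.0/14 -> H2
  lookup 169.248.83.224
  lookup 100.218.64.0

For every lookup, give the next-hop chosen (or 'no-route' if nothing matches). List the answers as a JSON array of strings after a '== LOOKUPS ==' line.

Process each operation:
  add 237.131.224.0/20 -> H0 at depth 20
  - 237.131.224.0/20 clear@20
  add 100.218.64.0/20 -> H0 at depth 20
  add 0.0.0.0/0 -> H1 at depth 0
  add 60.75.208.0/20 -> H1 at depth 20
  add 237.131.225.0/24 -> H3 at depth 24
  add 163.252.0.0/14 -> H2 at depth 14
  lookup 169.248.83.224: bits 1010 walk d0:H1→d1:-→d2:-→d3:-→d4:- -> H1
  lookup 100.218.64.0: bits 01100100110110100100 walk d0:H1→d1:-→d2:-→d3:-→d4:-→d5:-→d6:-→d7:-→d8:-→d9:-→d10:-→d11:-→d12:-→d13:-→d14:-→d15:-→d16:-→d17:-→d18:-→d19:-→d20:H0 -> H0

== LOOKUPS ==
["H1","H0"]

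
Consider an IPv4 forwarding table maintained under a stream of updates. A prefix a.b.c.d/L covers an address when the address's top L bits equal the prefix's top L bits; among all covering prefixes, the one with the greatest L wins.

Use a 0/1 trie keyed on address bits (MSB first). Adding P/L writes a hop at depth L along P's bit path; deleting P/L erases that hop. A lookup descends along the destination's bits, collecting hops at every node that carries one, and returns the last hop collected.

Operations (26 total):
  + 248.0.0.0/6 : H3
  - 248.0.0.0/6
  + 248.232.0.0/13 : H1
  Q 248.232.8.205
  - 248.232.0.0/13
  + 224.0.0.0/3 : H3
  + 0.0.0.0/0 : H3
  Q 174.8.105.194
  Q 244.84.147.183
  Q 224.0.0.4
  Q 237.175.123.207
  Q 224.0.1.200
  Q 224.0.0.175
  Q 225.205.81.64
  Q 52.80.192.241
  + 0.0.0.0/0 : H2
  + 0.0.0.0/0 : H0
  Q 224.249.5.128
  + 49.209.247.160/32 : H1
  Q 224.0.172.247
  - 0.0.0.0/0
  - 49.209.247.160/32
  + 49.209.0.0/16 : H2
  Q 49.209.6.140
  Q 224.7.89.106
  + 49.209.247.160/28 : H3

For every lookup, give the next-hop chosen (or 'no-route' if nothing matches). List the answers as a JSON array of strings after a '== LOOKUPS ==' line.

Trace:
  add 248.0.0.0/6 -> H3 at depth 6
  del 248.0.0.0/6 (clear depth 6)
  add 248.232.0.0/13 -> H1 at depth 13
  Q 248.232.8.205: descend 1111100011101 ; hops seen [H1] ; pick H1
  del 248.232.0.0/13 (clear depth 13)
  add 224.0.0.0/3 -> H3 at depth 3
  add 0.0.0.0/0 -> H3 at depth 0
  Q 174.8.105.194: descend 1 ; hops seen [H3] ; pick H3
  Q 244.84.147.183: descend 1111 ; hops seen [H3,H3] ; pick H3
  Q 224.0.0.4: descend 111 ; hops seen [H3,H3] ; pick H3
  Q 237.175.123.207: descend 111 ; hops seen [H3,H3] ; pick H3
  Q 224.0.1.200: descend 111 ; hops seen [H3,H3] ; pick H3
  Q 224.0.0.175: descend 111 ; hops seen [H3,H3] ; pick H3
  Q 225.205.81.64: descend 111 ; hops seen [H3,H3] ; pick H3
  Q 52.80.192.241: descend ε ; hops seen [H3] ; pick H3
  add 0.0.0.0/0 -> H2 at depth 0
  add 0.0.0.0/0 -> H0 at depth 0
  Q 224.249.5.128: descend 111 ; hops seen [H0,H3] ; pick H3
  add 49.209.247.160/32 -> H1 at depth 32
  Q 224.0.172.247: descend 111 ; hops seen [H0,H3] ; pick H3
  del 0.0.0.0/0 (clear depth 0)
  del 49.209.247.160/32 (clear depth 32)
  add 49.209.0.0/16 -> H2 at depth 16
  Q 49.209.6.140: descend 0011000111010001 ; hops seen [H2] ; pick H2
  Q 224.7.89.106: descend 111 ; hops seen [H3] ; pick H3
  add 49.209.247.160/28 -> H3 at depth 28

== LOOKUPS ==
["H1","H3","H3","H3","H3","H3","H3","H3","H3","H3","H3","H2","H3"]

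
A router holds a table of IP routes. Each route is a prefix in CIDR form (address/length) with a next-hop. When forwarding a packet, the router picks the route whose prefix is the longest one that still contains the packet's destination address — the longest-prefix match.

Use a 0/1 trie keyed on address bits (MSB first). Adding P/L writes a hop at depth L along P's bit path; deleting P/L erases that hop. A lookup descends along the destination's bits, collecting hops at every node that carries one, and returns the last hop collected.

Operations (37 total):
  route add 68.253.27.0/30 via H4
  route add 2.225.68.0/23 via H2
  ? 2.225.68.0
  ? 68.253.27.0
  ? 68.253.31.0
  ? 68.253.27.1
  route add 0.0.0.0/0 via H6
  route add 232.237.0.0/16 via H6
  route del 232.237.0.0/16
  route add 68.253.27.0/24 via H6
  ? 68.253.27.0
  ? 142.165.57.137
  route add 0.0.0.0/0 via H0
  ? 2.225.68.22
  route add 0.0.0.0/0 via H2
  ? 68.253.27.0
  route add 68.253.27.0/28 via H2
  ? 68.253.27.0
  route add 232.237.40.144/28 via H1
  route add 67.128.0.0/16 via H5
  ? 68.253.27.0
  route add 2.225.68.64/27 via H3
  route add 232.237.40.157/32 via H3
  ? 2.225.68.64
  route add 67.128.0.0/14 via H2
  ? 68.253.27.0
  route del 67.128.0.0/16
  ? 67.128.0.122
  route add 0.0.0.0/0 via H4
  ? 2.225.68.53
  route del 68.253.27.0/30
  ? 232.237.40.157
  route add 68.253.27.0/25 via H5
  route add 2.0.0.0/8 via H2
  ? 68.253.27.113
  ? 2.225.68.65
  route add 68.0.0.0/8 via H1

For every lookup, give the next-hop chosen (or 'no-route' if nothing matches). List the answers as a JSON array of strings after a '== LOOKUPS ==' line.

Trace:
  + 68.253.27.0/30 (H4) depth=30
  + 2.225.68.0/23 (H2) depth=23
  Q 2.225.68.0: descend 00000010111000010100010 ; hops seen [H2] ; pick H2
  Q 68.253.27.0: descend 010001001111110100011011000000 ; hops seen [H4] ; pick H4
  Q 68.253.31.0: descend 010001001111110100011 ; hops seen [∅] ; pick no-route
  Q 68.253.27.1: descend 010001001111110100011011000000 ; hops seen [H4] ; pick H4
  + 0.0.0.0/0 (H6) depth=0
  + 232.237.0.0/16 (H6) depth=16
  - 232.237.0.0/16 clear@16
  + 68.253.27.0/24 (H6) depth=24
  Q 68.253.27.0: descend 010001001111110100011011000000 ; hops seen [H6,H6,H4] ; pick H4
  Q 142.165.57.137: descend 1 ; hops seen [H6] ; pick H6
  + 0.0.0.0/0 (H0) depth=0
  Q 2.225.68.22: descend 00000010111000010100010 ; hops seen [H0,H2] ; pick H2
  + 0.0.0.0/0 (H2) depth=0
  Q 68.253.27.0: descend 010001001111110100011011000000 ; hops seen [H2,H6,H4] ; pick H4
  + 68.253.27.0/28 (H2) depth=28
  Q 68.253.27.0: descend 010001001111110100011011000000 ; hops seen [H2,H6,H2,H4] ; pick H4
  + 232.237.40.144/28 (H1) depth=28
  + 67.128.0.0/16 (H5) depth=16
  Q 68.253.27.0: descend 010001001111110100011011000000 ; hops seen [H2,H6,H2,H4] ; pick H4
  + 2.225.68.64/27 (H3) depth=27
  + 232.237.40.157/32 (H3) depth=32
  Q 2.225.68.64: descend 000000101110000101000100010 ; hops seen [H2,H2,H3] ; pick H3
  + 67.128.0.0/14 (H2) depth=14
  Q 68.253.27.0: descend 010001001111110100011011000000 ; hops seen [H2,H6,H2,H4] ; pick H4
  - 67.128.0.0/16 clear@16
  Q 67.128.0.122: descend 0100001110000000 ; hops seen [H2,H2] ; pick H2
  + 0.0.0.0/0 (H4) depth=0
  Q 2.225.68.53: descend 0000001011100001010001000 ; hops seen [H4,H2] ; pick H2
  - 68.253.27.0/30 clear@30
  Q 232.237.40.157: descend 11101000111011010010100010011101 ; hops seen [H4,H1,H3] ; pick H3
  + 68.253.27.0/25 (H5) depth=25
  + 2.0.0.0/8 (H2) depth=8
  Q 68.253.27.113: descend 0100010011111101000110110 ; hops seen [H4,H6,H5] ; pick H5
  Q 2.225.68.65: descend 000000101110000101000100010 ; hops seen [H4,H2,H2,H3] ; pick H3
  + 68.0.0.0/8 (H1) depth=8

== LOOKUPS ==
["H2","H4","no-route","H4","H4","H6","H2","H4","H4","H4","H3","H4","H2","H2","H3","H5","H3"]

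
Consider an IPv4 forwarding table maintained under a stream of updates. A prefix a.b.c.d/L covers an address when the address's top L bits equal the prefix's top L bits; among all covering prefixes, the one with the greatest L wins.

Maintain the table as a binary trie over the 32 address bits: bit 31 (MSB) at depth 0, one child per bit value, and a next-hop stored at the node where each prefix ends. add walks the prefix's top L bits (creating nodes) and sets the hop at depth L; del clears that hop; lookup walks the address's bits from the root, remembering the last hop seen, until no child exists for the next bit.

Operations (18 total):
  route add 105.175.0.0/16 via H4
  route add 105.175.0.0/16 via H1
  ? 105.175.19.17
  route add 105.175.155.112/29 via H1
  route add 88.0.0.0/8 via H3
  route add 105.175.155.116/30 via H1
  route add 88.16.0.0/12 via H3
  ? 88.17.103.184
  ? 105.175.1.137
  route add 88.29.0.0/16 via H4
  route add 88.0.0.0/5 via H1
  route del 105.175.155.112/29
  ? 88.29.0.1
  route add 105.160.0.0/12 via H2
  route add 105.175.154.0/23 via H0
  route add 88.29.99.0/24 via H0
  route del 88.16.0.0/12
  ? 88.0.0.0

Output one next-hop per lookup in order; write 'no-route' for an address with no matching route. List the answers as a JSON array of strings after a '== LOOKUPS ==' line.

Process each operation:
  add 105.175.0.0/16 -> H4 at depth 16
  add 105.175.0.0/16 -> H1 at depth 16
  Q 105.175.19.17: descend 0110100110101111 ; hops seen [H1] ; pick H1
  add 105.175.155.112/29 -> H1 at depth 29
  add 88.0.0.0/8 -> H3 at depth 8
  add 105.175.155.116/30 -> H1 at depth 30
  add 88.16.0.0/12 -> H3 at depth 12
  Q 88.17.103.184: descend 010110000001 ; hops seen [H3,H3] ; pick H3
  Q 105.175.1.137: descend 0110100110101111 ; hops seen [H1] ; pick H1
  add 88.29.0.0/16 -> H4 at depth 16
  add 88.0.0.0/5 -> H1 at depth 5
  - 105.175.155.112/29 clear@29
  Q 88.29.0.1: descend 0101100000011101 ; hops seen [H1,H3,H3,H4] ; pick H4
  add 105.160.0.0/12 -> H2 at depth 12
  add 105.175.154.0/23 -> H0 at depth 23
  add 88.29.99.0/24 -> H0 at depth 24
  - 88.16.0.0/12 clear@12
  Q 88.0.0.0: descend 01011000000 ; hops seen [H1,H3] ; pick H3

== LOOKUPS ==
["H1","H3","H1","H4","H3"]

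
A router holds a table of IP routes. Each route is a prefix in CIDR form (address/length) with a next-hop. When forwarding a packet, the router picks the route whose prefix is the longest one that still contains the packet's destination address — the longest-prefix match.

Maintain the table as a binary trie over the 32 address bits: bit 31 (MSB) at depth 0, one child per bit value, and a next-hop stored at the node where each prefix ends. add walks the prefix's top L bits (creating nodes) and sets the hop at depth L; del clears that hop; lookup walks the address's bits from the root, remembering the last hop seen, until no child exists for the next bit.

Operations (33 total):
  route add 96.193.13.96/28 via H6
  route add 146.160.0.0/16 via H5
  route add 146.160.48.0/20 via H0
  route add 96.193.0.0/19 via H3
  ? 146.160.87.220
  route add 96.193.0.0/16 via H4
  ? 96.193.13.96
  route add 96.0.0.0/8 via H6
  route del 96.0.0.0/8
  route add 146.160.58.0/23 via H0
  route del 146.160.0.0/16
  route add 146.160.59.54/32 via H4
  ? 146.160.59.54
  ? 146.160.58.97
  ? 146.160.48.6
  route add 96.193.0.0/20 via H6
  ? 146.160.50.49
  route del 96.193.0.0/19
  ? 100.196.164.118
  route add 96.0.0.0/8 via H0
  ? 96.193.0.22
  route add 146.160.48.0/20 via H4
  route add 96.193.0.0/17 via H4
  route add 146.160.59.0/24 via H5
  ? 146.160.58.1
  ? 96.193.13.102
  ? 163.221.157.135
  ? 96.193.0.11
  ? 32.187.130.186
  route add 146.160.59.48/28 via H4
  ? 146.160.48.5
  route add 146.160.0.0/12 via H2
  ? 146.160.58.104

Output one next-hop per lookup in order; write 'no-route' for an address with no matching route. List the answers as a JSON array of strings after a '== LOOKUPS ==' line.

Process each operation:
  add 96.193.13.96/28 -> H6 at depth 28
  add 146.160.0.0/16 -> H5 at depth 16
  add 146.160.48.0/20 -> H0 at depth 20
  add 96.193.0.0/19 -> H3 at depth 19
  ? 146.160.87.220  path d0:-→d1:-→d2:-→d3:-→d4:-→d5:-→d6:-→d7:-→d8:-→d9:-→d10:-→d11:-→d12:-→d13:-→d14:-→d15:-→d16:H5→d17:-  best=H5
  add 96.193.0.0/16 -> H4 at depth 16
  ? 96.193.13.96  path d0:-→d1:-→d2:-→d3:-→d4:-→d5:-→d6:-→d7:-→d8:-→d9:-→d10:-→d11:-→d12:-→d13:-→d14:-→d15:-→d16:H4→d17:-→d18:-→d19:H3→d20:-→d21:-→d22:-→d23:-→d24:-→d25:-→d26:-→d27:-→d28:H6  best=H6
  add 96.0.0.0/8 -> H6 at depth 8
  del 96.0.0.0/8 (clear depth 8)
  add 146.160.58.0/23 -> H0 at depth 23
  del 146.160.0.0/16 (clear depth 16)
  add 146.160.59.54/32 -> H4 at depth 32
  ? 146.160.59.54  path d0:-→d1:-→d2:-→d3:-→d4:-→d5:-→d6:-→d7:-→d8:-→d9:-→d10:-→d11:-→d12:-→d13:-→d14:-→d15:-→d16:-→d17:-→d18:-→d19:-→d20:H0→d21:-→d22:-→d23:H0→d24:-→d25:-→d26:-→d27:-→d28:-→d29:-→d30:-→d31:-→d32:H4  best=H4
  ? 146.160.58.97  path d0:-→d1:-→d2:-→d3:-→d4:-→d5:-→d6:-→d7:-→d8:-→d9:-→d10:-→d11:-→d12:-→d13:-→d14:-→d15:-→d16:-→d17:-→d18:-→d19:-→d20:H0→d21:-→d22:-→d23:H0  best=H0
  ? 146.160.48.6  path d0:-→d1:-→d2:-→d3:-→d4:-→d5:-→d6:-→d7:-→d8:-→d9:-→d10:-→d11:-→d12:-→d13:-→d14:-→d15:-→d16:-→d17:-→d18:-→d19:-→d20:H0  best=H0
  add 96.193.0.0/20 -> H6 at depth 20
  ? 146.160.50.49  path d0:-→d1:-→d2:-→d3:-→d4:-→d5:-→d6:-→d7:-→d8:-→d9:-→d10:-→d11:-→d12:-→d13:-→d14:-→d15:-→d16:-→d17:-→d18:-→d19:-→d20:H0  best=H0
  del 96.193.0.0/19 (clear depth 19)
  ? 100.196.164.118  path d0:-→d1:-→d2:-→d3:-→d4:-→d5:-  best=no-route
  add 96.0.0.0/8 -> H0 at depth 8
  ? 96.193.0.22  path d0:-→d1:-→d2:-→d3:-→d4:-→d5:-→d6:-→d7:-→d8:H0→d9:-→d10:-→d11:-→d12:-→d13:-→d14:-→d15:-→d16:H4→d17:-→d18:-→d19:-→d20:H6  best=H6
  add 146.160.48.0/20 -> H4 at depth 20
  add 96.193.0.0/17 -> H4 at depth 17
  add 146.160.59.0/24 -> H5 at depth 24
  ? 146.160.58.1  path d0:-→d1:-→d2:-→d3:-→d4:-→d5:-→d6:-→d7:-→d8:-→d9:-→d10:-→d11:-→d12:-→d13:-→d14:-→d15:-→d16:-→d17:-→d18:-→d19:-→d20:H4→d21:-→d22:-→d23:H0  best=H0
  ? 96.193.13.102  path d0:-→d1:-→d2:-→d3:-→d4:-→d5:-→d6:-→d7:-→d8:H0→d9:-→d10:-→d11:-→d12:-→d13:-→d14:-→d15:-→d16:H4→d17:H4→d18:-→d19:-→d20:H6→d21:-→d22:-→d23:-→d24:-→d25:-→d26:-→d27:-→d28:H6  best=H6
  ? 163.221.157.135  path d0:-→d1:-→d2:-  best=no-route
  ? 96.193.0.11  path d0:-→d1:-→d2:-→d3:-→d4:-→d5:-→d6:-→d7:-→d8:H0→d9:-→d10:-→d11:-→d12:-→d13:-→d14:-→d15:-→d16:H4→d17:H4→d18:-→d19:-→d20:H6  best=H6
  ? 32.187.130.186  path d0:-→d1:-  best=no-route
  add 146.160.59.48/28 -> H4 at depth 28
  ? 146.160.48.5  path d0:-→d1:-→d2:-→d3:-→d4:-→d5:-→d6:-→d7:-→d8:-→d9:-→d10:-→d11:-→d12:-→d13:-→d14:-→d15:-→d16:-→d17:-→d18:-→d19:-→d20:H4  best=H4
  add 146.160.0.0/12 -> H2 at depth 12
  ? 146.160.58.104  path d0:-→d1:-→d2:-→d3:-→d4:-→d5:-→d6:-→d7:-→d8:-→d9:-→d10:-→d11:-→d12:H2→d13:-→d14:-→d15:-→d16:-→d17:-→d18:-→d19:-→d20:H4→d21:-→d22:-→d23:H0  best=H0

== LOOKUPS ==
["H5","H6","H4","H0","H0","H0","no-route","H6","H0","H6","no-route","H6","no-route","H4","H0"]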